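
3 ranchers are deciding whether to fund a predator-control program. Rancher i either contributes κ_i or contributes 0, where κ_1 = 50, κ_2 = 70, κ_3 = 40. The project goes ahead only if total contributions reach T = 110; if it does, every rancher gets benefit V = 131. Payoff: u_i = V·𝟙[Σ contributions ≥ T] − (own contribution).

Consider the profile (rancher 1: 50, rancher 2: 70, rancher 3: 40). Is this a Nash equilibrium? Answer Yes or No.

Total = 160 ≥ 110: provided.
Rancher 1 (pledges 50, payoff 81): dropping to 0 → total 110, payoff 131. Profitable deviation.

No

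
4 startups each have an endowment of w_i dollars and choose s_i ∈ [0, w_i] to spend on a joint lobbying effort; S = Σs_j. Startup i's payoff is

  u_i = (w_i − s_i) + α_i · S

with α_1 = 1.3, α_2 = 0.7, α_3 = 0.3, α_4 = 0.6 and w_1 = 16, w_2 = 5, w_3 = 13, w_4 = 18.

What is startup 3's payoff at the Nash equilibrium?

∂u_i/∂s_i = α_i − 1, so startup i contributes w_i if α_i > 1, else 0.
α_i > 1 for i ∈ {1}; NE contributions (16, 0, 0, 0), S = 16.
u_3 = (13 − 0) + 0.3·16 = 17.8.

17.8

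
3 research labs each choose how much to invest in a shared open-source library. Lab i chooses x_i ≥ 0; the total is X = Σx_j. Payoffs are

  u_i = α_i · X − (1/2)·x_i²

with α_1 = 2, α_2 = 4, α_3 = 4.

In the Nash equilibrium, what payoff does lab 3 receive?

32

Lab i's FOC: ∂u_i/∂x_i = α_i − x_i = 0, so x_i* = α_i.
NE contributions = (2, 4, 4); X = 10.
u_3 = α_3·X − ½·(x_3)² = 4·10 − ½·4² = 32.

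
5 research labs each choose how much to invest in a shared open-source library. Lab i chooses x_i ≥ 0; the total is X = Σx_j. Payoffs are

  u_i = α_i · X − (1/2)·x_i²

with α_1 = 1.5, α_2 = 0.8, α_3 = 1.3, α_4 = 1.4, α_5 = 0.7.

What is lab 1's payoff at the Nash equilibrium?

7.425

Lab i's FOC: ∂u_i/∂x_i = α_i − x_i = 0, so x_i* = α_i.
NE contributions = (1.5, 0.8, 1.3, 1.4, 0.7); X = 5.7.
u_1 = α_1·X − ½·(x_1)² = 1.5·5.7 − ½·1.5² = 7.425.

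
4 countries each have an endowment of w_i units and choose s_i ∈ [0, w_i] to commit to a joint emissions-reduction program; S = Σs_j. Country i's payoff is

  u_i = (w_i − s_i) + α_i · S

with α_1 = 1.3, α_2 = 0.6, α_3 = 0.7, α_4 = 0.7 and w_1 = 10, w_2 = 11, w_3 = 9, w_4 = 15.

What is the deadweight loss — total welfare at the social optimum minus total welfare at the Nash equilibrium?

80.5

∂u_i/∂s_i = α_i − 1, so country i contributes w_i if α_i > 1, else 0.
α_i > 1 for i ∈ {1}; NE contributions (10, 0, 0, 0), S = 10.
W^NE = Σw_i − S^NE + (Σα_i)·S^NE = 45 + 2.3·10 = 68.
Planner: ∂(Σu_j)/∂s_i = Σα_j − 1 = 2.3 > 0, so everyone contributes w_i; S^SO = 45, W^SO = 45 + 2.3·45 = 148.5.
Deadweight loss = 80.5.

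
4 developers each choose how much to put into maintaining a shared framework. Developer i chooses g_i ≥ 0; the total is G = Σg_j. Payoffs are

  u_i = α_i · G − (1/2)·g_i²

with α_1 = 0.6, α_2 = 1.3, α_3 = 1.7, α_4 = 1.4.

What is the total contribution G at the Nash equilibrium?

Developer i's FOC: ∂u_i/∂g_i = α_i − g_i = 0, so g_i* = α_i.
NE contributions = (0.6, 1.3, 1.7, 1.4); G = 5.

5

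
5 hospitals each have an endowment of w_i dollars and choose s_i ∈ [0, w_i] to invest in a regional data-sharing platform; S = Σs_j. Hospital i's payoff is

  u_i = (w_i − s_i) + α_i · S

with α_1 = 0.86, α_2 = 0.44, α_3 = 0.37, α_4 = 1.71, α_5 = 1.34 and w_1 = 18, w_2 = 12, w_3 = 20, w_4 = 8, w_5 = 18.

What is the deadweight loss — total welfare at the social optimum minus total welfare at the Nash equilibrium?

∂u_i/∂s_i = α_i − 1, so hospital i contributes w_i if α_i > 1, else 0.
α_i > 1 for i ∈ {4, 5}; NE contributions (0, 0, 0, 8, 18), S = 26.
W^NE = Σw_i − S^NE + (Σα_i)·S^NE = 76 + 3.72·26 = 172.72.
Planner: ∂(Σu_j)/∂s_i = Σα_j − 1 = 3.72 > 0, so everyone contributes w_i; S^SO = 76, W^SO = 76 + 3.72·76 = 358.72.
Deadweight loss = 186.

186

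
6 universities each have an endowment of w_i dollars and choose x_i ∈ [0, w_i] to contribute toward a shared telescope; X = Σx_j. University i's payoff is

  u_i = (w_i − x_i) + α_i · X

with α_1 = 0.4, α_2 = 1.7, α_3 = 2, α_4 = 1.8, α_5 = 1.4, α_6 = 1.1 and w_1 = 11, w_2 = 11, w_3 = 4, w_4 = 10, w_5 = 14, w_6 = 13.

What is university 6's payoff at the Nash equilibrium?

57.2

∂u_i/∂x_i = α_i − 1, so university i contributes w_i if α_i > 1, else 0.
α_i > 1 for i ∈ {2, 3, 4, 5, 6}; NE contributions (0, 11, 4, 10, 14, 13), X = 52.
u_6 = (13 − 13) + 1.1·52 = 57.2.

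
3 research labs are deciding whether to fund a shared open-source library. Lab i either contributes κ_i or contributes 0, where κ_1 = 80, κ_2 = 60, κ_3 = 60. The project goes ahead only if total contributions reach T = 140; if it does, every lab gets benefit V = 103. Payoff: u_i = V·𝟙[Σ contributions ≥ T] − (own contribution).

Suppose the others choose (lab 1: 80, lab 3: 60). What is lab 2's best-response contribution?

0

Others' total = 140 ≥ 140; contributing adds cost 60 for no extra benefit.
Best response: 0.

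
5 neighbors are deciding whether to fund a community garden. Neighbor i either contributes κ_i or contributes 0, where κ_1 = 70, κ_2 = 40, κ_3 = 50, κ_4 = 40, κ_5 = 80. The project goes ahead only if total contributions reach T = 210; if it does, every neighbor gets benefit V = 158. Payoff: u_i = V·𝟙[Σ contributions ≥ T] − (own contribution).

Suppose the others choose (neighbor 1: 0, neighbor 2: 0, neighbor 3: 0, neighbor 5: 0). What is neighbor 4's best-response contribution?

0

Others' total = 0. Even contributing 40 gives 40 < 210: no benefit either way.
Best response: 0.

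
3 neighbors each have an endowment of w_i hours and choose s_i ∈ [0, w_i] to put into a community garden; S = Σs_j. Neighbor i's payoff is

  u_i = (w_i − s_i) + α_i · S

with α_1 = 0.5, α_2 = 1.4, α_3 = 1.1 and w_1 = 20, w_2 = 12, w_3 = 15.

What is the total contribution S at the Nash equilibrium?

∂u_i/∂s_i = α_i − 1, so neighbor i contributes w_i if α_i > 1, else 0.
α_i > 1 for i ∈ {2, 3}; NE contributions (0, 12, 15), S = 27.

27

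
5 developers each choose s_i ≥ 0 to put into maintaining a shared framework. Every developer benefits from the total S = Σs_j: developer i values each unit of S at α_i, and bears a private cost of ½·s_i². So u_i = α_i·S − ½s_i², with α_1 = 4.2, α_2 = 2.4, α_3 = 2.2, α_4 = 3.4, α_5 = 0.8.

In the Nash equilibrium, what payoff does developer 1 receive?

Developer i's FOC: ∂u_i/∂s_i = α_i − s_i = 0, so s_i* = α_i.
NE contributions = (4.2, 2.4, 2.2, 3.4, 0.8); S = 13.
u_1 = α_1·S − ½·(s_1)² = 4.2·13 − ½·4.2² = 45.78.

45.78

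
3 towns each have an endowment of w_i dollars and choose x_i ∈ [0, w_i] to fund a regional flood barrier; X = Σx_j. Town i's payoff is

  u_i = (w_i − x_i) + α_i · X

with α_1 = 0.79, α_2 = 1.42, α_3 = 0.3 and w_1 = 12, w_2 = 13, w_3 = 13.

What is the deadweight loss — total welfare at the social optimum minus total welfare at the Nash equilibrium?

∂u_i/∂x_i = α_i − 1, so town i contributes w_i if α_i > 1, else 0.
α_i > 1 for i ∈ {2}; NE contributions (0, 13, 0), X = 13.
W^NE = Σw_i − X^NE + (Σα_i)·X^NE = 38 + 1.51·13 = 57.63.
Planner: ∂(Σu_j)/∂x_i = Σα_j − 1 = 1.51 > 0, so everyone contributes w_i; X^SO = 38, W^SO = 38 + 1.51·38 = 95.38.
Deadweight loss = 37.75.

37.75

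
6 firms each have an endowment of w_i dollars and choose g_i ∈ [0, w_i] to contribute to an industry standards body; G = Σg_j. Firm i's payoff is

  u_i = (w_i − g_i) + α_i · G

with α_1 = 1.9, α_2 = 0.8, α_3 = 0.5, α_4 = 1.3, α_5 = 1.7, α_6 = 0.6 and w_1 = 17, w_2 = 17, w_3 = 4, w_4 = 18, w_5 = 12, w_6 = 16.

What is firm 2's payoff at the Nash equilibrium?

54.6

∂u_i/∂g_i = α_i − 1, so firm i contributes w_i if α_i > 1, else 0.
α_i > 1 for i ∈ {1, 4, 5}; NE contributions (17, 0, 0, 18, 12, 0), G = 47.
u_2 = (17 − 0) + 0.8·47 = 54.6.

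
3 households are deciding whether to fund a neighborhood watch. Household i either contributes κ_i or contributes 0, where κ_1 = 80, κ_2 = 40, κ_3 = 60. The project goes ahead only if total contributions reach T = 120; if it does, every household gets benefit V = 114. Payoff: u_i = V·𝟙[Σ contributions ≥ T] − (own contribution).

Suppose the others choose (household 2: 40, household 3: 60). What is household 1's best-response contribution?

80

Others' total = 100. Contributing 80 brings total to 180 ≥ 120: gain V − κ_1 = 34.
Best response: 80.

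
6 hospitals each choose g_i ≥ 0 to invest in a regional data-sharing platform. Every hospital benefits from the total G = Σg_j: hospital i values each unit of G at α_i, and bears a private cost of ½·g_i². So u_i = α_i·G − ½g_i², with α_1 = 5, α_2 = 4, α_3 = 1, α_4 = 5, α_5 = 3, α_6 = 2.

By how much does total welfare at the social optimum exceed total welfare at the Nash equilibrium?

Hospital i's FOC: ∂u_i/∂g_i = α_i − g_i = 0, so g_i* = α_i.
NE contributions = (5, 4, 1, 5, 3, 2); G = 20.
W^NE = (Σα)·G − ½Σα_i² = 20² − ½·80 = 360.
Planner sets g_i = Σα_j = 20 for every i, so G^SO = 6·20 = 120.
W^SO = (Σα)·G^SO − ½·6·(Σα)² = (6/2)·20² = 1200.
Deadweight loss = W^SO − W^NE = 840.

840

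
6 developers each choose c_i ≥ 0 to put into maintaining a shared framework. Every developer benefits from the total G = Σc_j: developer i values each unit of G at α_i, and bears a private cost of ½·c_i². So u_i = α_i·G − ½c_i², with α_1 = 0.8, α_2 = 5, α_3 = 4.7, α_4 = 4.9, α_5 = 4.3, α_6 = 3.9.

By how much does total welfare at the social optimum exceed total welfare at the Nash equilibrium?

Developer i's FOC: ∂u_i/∂c_i = α_i − c_i = 0, so c_i* = α_i.
NE contributions = (0.8, 5, 4.7, 4.9, 4.3, 3.9); G = 23.6.
W^NE = (Σα)·G − ½Σα_i² = 23.6² − ½·105.44 = 504.24.
Planner sets c_i = Σα_j = 23.6 for every i, so G^SO = 6·23.6 = 141.6.
W^SO = (Σα)·G^SO − ½·6·(Σα)² = (6/2)·23.6² = 1670.88.
Deadweight loss = W^SO − W^NE = 1166.64.

1166.64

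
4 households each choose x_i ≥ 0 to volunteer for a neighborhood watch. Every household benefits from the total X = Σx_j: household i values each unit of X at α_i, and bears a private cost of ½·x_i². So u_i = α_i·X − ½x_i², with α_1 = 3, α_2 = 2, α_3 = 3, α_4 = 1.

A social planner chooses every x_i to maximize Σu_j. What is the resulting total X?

Planner FOC: ∂(Σu_j)/∂x_i = (Σα_j) − x_i = 0, so x_i^SO = Σα_j = 9 for every i; X^SO = 36.

36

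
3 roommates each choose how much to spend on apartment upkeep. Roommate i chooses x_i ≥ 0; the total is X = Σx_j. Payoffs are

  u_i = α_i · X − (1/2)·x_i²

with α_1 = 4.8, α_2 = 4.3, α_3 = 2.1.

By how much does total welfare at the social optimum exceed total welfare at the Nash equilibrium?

85.69

Roommate i's FOC: ∂u_i/∂x_i = α_i − x_i = 0, so x_i* = α_i.
NE contributions = (4.8, 4.3, 2.1); X = 11.2.
W^NE = (Σα)·X − ½Σα_i² = 11.2² − ½·45.94 = 102.47.
Planner sets x_i = Σα_j = 11.2 for every i, so X^SO = 3·11.2 = 33.6.
W^SO = (Σα)·X^SO − ½·3·(Σα)² = (3/2)·11.2² = 188.16.
Deadweight loss = W^SO − W^NE = 85.69.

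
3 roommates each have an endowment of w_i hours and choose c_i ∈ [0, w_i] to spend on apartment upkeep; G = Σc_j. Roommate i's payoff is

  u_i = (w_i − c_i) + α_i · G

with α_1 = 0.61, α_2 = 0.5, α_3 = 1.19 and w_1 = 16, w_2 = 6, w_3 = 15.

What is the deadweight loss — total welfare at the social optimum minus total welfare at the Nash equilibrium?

28.6

∂u_i/∂c_i = α_i − 1, so roommate i contributes w_i if α_i > 1, else 0.
α_i > 1 for i ∈ {3}; NE contributions (0, 0, 15), G = 15.
W^NE = Σw_i − G^NE + (Σα_i)·G^NE = 37 + 1.3·15 = 56.5.
Planner: ∂(Σu_j)/∂c_i = Σα_j − 1 = 1.3 > 0, so everyone contributes w_i; G^SO = 37, W^SO = 37 + 1.3·37 = 85.1.
Deadweight loss = 28.6.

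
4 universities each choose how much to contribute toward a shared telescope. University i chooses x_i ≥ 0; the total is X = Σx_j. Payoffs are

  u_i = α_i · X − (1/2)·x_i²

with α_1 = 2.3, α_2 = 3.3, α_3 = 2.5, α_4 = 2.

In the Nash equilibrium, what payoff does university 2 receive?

University i's FOC: ∂u_i/∂x_i = α_i − x_i = 0, so x_i* = α_i.
NE contributions = (2.3, 3.3, 2.5, 2); X = 10.1.
u_2 = α_2·X − ½·(x_2)² = 3.3·10.1 − ½·3.3² = 27.885.

27.885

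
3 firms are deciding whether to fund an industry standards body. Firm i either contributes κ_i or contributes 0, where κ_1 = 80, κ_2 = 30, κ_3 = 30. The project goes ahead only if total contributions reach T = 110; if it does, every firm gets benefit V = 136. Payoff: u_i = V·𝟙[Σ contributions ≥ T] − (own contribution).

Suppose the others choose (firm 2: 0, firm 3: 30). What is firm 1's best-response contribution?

80

Others' total = 30. Contributing 80 brings total to 110 ≥ 110: gain V − κ_1 = 56.
Best response: 80.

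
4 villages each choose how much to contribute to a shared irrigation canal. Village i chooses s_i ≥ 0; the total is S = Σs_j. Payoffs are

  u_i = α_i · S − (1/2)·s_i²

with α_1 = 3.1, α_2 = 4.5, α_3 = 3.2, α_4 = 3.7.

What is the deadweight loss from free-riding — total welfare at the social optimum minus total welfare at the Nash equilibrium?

237.145

Village i's FOC: ∂u_i/∂s_i = α_i − s_i = 0, so s_i* = α_i.
NE contributions = (3.1, 4.5, 3.2, 3.7); S = 14.5.
W^NE = (Σα)·S − ½Σα_i² = 14.5² − ½·53.79 = 183.355.
Planner sets s_i = Σα_j = 14.5 for every i, so S^SO = 4·14.5 = 58.
W^SO = (Σα)·S^SO − ½·4·(Σα)² = (4/2)·14.5² = 420.5.
Deadweight loss = W^SO − W^NE = 237.145.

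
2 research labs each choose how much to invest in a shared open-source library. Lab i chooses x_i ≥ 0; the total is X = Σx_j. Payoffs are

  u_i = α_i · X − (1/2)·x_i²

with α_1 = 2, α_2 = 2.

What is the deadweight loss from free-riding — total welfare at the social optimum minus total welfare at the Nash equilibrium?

Lab i's FOC: ∂u_i/∂x_i = α_i − x_i = 0, so x_i* = α_i.
NE contributions = (2, 2); X = 4.
W^NE = (Σα)·X − ½Σα_i² = 4² − ½·8 = 12.
Planner sets x_i = Σα_j = 4 for every i, so X^SO = 2·4 = 8.
W^SO = (Σα)·X^SO − ½·2·(Σα)² = (2/2)·4² = 16.
Deadweight loss = W^SO − W^NE = 4.

4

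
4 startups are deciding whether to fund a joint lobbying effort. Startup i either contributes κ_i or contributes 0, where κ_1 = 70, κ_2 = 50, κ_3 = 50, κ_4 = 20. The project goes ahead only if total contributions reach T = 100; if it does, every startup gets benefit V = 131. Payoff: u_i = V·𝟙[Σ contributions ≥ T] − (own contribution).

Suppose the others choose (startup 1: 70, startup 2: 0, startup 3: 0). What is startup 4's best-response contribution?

0

Others' total = 70. Even contributing 20 gives 90 < 100: no benefit either way.
Best response: 0.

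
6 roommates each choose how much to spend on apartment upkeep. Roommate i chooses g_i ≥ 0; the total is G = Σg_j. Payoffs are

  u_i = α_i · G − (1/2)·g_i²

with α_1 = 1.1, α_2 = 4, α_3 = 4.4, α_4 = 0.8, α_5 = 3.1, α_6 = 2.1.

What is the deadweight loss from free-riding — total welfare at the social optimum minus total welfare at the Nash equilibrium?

506.115

Roommate i's FOC: ∂u_i/∂g_i = α_i − g_i = 0, so g_i* = α_i.
NE contributions = (1.1, 4, 4.4, 0.8, 3.1, 2.1); G = 15.5.
W^NE = (Σα)·G − ½Σα_i² = 15.5² − ½·51.23 = 214.635.
Planner sets g_i = Σα_j = 15.5 for every i, so G^SO = 6·15.5 = 93.
W^SO = (Σα)·G^SO − ½·6·(Σα)² = (6/2)·15.5² = 720.75.
Deadweight loss = W^SO − W^NE = 506.115.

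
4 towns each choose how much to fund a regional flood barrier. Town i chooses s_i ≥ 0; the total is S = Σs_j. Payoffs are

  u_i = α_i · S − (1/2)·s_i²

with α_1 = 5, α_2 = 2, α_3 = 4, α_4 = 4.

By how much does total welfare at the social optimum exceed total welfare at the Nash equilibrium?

255.5

Town i's FOC: ∂u_i/∂s_i = α_i − s_i = 0, so s_i* = α_i.
NE contributions = (5, 2, 4, 4); S = 15.
W^NE = (Σα)·S − ½Σα_i² = 15² − ½·61 = 194.5.
Planner sets s_i = Σα_j = 15 for every i, so S^SO = 4·15 = 60.
W^SO = (Σα)·S^SO − ½·4·(Σα)² = (4/2)·15² = 450.
Deadweight loss = W^SO − W^NE = 255.5.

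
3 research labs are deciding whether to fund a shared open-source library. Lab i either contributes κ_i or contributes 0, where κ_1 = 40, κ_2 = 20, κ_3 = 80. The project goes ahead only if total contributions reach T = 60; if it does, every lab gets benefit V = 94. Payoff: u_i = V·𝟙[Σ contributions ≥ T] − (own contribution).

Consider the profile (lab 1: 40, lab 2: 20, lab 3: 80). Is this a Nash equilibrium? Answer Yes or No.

No

Total = 140 ≥ 60: provided.
Lab 1 (pledges 40, payoff 54): dropping to 0 → total 100, payoff 94. Profitable deviation.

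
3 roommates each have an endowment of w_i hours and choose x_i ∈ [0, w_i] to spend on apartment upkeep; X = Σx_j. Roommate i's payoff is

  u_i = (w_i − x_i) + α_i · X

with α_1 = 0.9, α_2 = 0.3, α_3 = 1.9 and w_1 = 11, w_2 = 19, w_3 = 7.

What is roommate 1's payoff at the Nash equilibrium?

17.3

∂u_i/∂x_i = α_i − 1, so roommate i contributes w_i if α_i > 1, else 0.
α_i > 1 for i ∈ {3}; NE contributions (0, 0, 7), X = 7.
u_1 = (11 − 0) + 0.9·7 = 17.3.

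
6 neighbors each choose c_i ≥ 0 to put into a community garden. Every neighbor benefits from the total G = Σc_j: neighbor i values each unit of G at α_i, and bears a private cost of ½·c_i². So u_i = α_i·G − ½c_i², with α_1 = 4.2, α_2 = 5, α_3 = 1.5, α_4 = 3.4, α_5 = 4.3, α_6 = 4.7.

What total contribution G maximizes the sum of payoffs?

138.6

Planner FOC: ∂(Σu_j)/∂c_i = (Σα_j) − c_i = 0, so c_i^SO = Σα_j = 23.1 for every i; G^SO = 138.6.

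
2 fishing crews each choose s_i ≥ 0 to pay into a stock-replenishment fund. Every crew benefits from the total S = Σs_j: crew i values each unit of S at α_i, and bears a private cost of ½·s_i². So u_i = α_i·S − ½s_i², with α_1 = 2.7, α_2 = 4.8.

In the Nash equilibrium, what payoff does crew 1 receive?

16.605

Crew i's FOC: ∂u_i/∂s_i = α_i − s_i = 0, so s_i* = α_i.
NE contributions = (2.7, 4.8); S = 7.5.
u_1 = α_1·S − ½·(s_1)² = 2.7·7.5 − ½·2.7² = 16.605.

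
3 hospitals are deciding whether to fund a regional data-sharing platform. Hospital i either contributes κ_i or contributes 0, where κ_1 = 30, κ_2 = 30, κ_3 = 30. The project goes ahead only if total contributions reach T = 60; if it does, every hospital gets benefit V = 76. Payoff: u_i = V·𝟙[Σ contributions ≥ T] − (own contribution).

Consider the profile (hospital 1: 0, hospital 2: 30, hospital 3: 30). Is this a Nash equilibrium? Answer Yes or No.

Yes

Total = 60 ≥ 60: provided.
Hospital 1 (pledges 0, payoff 76): pledging 30 → total 90, payoff 46. No gain.
Hospital 2 (pledges 30, payoff 46): dropping to 0 → total 30, payoff 0. No gain.
Hospital 3 (pledges 30, payoff 46): dropping to 0 → total 30, payoff 0. No gain.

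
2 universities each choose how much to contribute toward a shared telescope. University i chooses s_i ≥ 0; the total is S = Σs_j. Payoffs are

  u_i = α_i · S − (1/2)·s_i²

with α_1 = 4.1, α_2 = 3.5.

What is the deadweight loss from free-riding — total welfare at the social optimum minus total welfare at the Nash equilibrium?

14.53

University i's FOC: ∂u_i/∂s_i = α_i − s_i = 0, so s_i* = α_i.
NE contributions = (4.1, 3.5); S = 7.6.
W^NE = (Σα)·S − ½Σα_i² = 7.6² − ½·29.06 = 43.23.
Planner sets s_i = Σα_j = 7.6 for every i, so S^SO = 2·7.6 = 15.2.
W^SO = (Σα)·S^SO − ½·2·(Σα)² = (2/2)·7.6² = 57.76.
Deadweight loss = W^SO − W^NE = 14.53.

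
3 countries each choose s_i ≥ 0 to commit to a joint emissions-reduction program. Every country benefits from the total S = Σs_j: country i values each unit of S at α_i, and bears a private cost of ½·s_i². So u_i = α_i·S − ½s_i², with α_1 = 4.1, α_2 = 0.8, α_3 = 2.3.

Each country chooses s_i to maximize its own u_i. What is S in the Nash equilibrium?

Country i's FOC: ∂u_i/∂s_i = α_i − s_i = 0, so s_i* = α_i.
NE contributions = (4.1, 0.8, 2.3); S = 7.2.

7.2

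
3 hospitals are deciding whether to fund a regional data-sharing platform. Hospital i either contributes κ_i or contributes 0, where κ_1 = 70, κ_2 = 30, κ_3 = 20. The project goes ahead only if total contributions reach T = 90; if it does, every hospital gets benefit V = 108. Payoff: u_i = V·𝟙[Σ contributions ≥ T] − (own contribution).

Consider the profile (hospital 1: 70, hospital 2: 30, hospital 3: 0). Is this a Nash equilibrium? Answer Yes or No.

Total = 100 ≥ 90: provided.
Hospital 1 (pledges 70, payoff 38): dropping to 0 → total 30, payoff 0. No gain.
Hospital 2 (pledges 30, payoff 78): dropping to 0 → total 70, payoff 0. No gain.
Hospital 3 (pledges 0, payoff 108): pledging 20 → total 120, payoff 88. No gain.

Yes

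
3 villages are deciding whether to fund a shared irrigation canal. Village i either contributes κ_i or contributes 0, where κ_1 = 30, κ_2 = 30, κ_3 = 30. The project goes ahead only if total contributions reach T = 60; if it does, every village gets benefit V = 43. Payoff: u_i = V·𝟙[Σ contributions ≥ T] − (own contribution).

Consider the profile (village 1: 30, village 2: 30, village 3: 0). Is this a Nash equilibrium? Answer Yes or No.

Yes

Total = 60 ≥ 60: provided.
Village 1 (pledges 30, payoff 13): dropping to 0 → total 30, payoff 0. No gain.
Village 2 (pledges 30, payoff 13): dropping to 0 → total 30, payoff 0. No gain.
Village 3 (pledges 0, payoff 43): pledging 30 → total 90, payoff 13. No gain.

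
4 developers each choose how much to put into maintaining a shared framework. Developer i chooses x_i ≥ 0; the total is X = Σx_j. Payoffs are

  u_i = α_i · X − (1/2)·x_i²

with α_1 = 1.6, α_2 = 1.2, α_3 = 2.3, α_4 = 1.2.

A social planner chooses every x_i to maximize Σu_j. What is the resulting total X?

25.2

Planner FOC: ∂(Σu_j)/∂x_i = (Σα_j) − x_i = 0, so x_i^SO = Σα_j = 6.3 for every i; X^SO = 25.2.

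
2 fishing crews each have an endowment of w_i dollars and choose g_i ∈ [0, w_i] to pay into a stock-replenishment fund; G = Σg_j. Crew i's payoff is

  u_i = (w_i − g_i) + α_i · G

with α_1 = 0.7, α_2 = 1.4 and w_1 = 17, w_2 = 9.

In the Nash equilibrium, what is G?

∂u_i/∂g_i = α_i − 1, so crew i contributes w_i if α_i > 1, else 0.
α_i > 1 for i ∈ {2}; NE contributions (0, 9), G = 9.

9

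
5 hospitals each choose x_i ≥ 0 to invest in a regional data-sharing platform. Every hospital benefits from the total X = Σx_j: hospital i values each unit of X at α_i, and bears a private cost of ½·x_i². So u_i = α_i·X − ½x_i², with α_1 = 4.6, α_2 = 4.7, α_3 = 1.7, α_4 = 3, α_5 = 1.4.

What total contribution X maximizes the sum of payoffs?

Planner FOC: ∂(Σu_j)/∂x_i = (Σα_j) − x_i = 0, so x_i^SO = Σα_j = 15.4 for every i; X^SO = 77.

77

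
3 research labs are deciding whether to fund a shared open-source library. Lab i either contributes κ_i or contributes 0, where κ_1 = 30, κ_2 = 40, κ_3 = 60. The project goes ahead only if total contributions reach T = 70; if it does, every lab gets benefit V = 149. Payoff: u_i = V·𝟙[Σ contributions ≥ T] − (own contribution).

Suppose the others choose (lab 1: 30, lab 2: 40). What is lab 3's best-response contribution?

0

Others' total = 70 ≥ 70; contributing adds cost 60 for no extra benefit.
Best response: 0.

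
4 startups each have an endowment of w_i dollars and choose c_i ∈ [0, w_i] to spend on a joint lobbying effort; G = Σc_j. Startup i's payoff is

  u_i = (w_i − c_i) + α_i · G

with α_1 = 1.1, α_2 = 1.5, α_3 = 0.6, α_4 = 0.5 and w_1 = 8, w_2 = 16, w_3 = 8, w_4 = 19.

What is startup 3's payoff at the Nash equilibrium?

∂u_i/∂c_i = α_i − 1, so startup i contributes w_i if α_i > 1, else 0.
α_i > 1 for i ∈ {1, 2}; NE contributions (8, 16, 0, 0), G = 24.
u_3 = (8 − 0) + 0.6·24 = 22.4.

22.4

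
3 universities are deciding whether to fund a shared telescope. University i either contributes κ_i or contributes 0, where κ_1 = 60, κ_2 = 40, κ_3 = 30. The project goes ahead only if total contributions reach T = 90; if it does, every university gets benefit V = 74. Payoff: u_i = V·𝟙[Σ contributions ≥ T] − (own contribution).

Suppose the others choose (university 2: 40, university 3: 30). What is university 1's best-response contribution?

Others' total = 70. Contributing 60 brings total to 130 ≥ 90: gain V − κ_1 = 14.
Best response: 60.

60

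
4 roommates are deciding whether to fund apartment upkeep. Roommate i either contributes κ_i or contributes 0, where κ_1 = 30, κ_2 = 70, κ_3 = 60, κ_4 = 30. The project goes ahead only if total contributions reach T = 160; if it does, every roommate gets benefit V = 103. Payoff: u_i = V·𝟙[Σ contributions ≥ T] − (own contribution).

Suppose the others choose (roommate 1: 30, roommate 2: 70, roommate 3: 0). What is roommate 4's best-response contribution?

Others' total = 100. Even contributing 30 gives 130 < 160: no benefit either way.
Best response: 0.

0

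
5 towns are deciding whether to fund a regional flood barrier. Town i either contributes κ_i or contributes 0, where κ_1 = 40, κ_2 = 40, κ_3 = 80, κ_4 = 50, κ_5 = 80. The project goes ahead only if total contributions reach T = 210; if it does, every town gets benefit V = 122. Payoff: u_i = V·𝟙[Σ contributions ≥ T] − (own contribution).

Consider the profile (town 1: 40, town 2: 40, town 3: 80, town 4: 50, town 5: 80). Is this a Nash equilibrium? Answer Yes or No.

No

Total = 290 ≥ 210: provided.
Town 1 (pledges 40, payoff 82): dropping to 0 → total 250, payoff 122. Profitable deviation.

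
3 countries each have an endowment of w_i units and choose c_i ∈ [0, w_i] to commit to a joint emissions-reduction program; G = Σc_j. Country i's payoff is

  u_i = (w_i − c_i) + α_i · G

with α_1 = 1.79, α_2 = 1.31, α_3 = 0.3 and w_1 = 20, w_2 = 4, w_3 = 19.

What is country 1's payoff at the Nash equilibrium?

42.96

∂u_i/∂c_i = α_i − 1, so country i contributes w_i if α_i > 1, else 0.
α_i > 1 for i ∈ {1, 2}; NE contributions (20, 4, 0), G = 24.
u_1 = (20 − 20) + 1.79·24 = 42.96.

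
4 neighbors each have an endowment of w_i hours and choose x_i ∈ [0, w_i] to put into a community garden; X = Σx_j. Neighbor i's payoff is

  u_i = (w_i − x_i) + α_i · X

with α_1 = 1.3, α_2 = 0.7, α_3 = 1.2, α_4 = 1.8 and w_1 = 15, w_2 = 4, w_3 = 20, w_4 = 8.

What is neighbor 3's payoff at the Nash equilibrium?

51.6

∂u_i/∂x_i = α_i − 1, so neighbor i contributes w_i if α_i > 1, else 0.
α_i > 1 for i ∈ {1, 3, 4}; NE contributions (15, 0, 20, 8), X = 43.
u_3 = (20 − 20) + 1.2·43 = 51.6.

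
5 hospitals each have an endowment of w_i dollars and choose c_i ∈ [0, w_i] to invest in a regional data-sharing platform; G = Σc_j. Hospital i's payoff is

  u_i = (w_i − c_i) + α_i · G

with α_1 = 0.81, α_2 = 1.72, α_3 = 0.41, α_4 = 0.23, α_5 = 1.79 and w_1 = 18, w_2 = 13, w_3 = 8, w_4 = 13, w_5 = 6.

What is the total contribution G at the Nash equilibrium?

∂u_i/∂c_i = α_i − 1, so hospital i contributes w_i if α_i > 1, else 0.
α_i > 1 for i ∈ {2, 5}; NE contributions (0, 13, 0, 0, 6), G = 19.

19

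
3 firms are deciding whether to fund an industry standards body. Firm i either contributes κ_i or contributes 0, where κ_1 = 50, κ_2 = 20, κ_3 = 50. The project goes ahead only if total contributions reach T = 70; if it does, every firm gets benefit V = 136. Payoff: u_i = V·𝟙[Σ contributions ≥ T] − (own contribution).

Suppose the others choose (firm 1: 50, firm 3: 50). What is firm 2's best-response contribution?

Others' total = 100 ≥ 70; contributing adds cost 20 for no extra benefit.
Best response: 0.

0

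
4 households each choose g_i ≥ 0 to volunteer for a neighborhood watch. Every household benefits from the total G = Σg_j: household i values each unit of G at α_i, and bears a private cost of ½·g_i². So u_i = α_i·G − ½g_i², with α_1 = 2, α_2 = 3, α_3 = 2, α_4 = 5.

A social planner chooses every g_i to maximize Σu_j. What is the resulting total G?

Planner FOC: ∂(Σu_j)/∂g_i = (Σα_j) − g_i = 0, so g_i^SO = Σα_j = 12 for every i; G^SO = 48.

48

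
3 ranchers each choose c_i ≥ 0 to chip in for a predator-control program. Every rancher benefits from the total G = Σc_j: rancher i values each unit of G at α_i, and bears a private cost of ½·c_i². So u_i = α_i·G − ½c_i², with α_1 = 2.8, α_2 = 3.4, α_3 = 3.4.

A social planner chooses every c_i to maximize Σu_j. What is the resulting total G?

Planner FOC: ∂(Σu_j)/∂c_i = (Σα_j) − c_i = 0, so c_i^SO = Σα_j = 9.6 for every i; G^SO = 28.8.

28.8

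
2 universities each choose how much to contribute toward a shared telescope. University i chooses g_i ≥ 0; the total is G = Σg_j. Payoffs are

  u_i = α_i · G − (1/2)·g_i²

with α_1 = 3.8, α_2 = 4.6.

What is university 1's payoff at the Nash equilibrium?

University i's FOC: ∂u_i/∂g_i = α_i − g_i = 0, so g_i* = α_i.
NE contributions = (3.8, 4.6); G = 8.4.
u_1 = α_1·G − ½·(g_1)² = 3.8·8.4 − ½·3.8² = 24.7.

24.7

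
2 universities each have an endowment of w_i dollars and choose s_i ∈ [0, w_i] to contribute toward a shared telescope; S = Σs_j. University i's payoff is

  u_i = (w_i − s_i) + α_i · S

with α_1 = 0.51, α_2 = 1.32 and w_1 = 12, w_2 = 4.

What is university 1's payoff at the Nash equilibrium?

14.04

∂u_i/∂s_i = α_i − 1, so university i contributes w_i if α_i > 1, else 0.
α_i > 1 for i ∈ {2}; NE contributions (0, 4), S = 4.
u_1 = (12 − 0) + 0.51·4 = 14.04.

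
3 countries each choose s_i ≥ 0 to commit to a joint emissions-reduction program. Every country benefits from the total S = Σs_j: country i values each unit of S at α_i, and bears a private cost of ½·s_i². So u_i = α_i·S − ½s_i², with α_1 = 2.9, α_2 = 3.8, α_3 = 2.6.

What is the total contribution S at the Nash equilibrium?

Country i's FOC: ∂u_i/∂s_i = α_i − s_i = 0, so s_i* = α_i.
NE contributions = (2.9, 3.8, 2.6); S = 9.3.

9.3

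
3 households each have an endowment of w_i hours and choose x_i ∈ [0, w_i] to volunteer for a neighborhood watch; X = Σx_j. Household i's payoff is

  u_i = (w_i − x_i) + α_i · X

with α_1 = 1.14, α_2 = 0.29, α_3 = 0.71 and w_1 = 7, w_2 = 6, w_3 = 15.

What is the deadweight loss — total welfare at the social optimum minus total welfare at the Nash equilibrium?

∂u_i/∂x_i = α_i − 1, so household i contributes w_i if α_i > 1, else 0.
α_i > 1 for i ∈ {1}; NE contributions (7, 0, 0), X = 7.
W^NE = Σw_i − X^NE + (Σα_i)·X^NE = 28 + 1.14·7 = 35.98.
Planner: ∂(Σu_j)/∂x_i = Σα_j − 1 = 1.14 > 0, so everyone contributes w_i; X^SO = 28, W^SO = 28 + 1.14·28 = 59.92.
Deadweight loss = 23.94.

23.94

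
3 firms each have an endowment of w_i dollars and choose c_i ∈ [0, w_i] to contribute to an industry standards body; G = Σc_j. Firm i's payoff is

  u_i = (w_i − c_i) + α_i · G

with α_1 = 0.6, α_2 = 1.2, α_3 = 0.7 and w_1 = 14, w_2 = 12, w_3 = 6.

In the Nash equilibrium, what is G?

∂u_i/∂c_i = α_i − 1, so firm i contributes w_i if α_i > 1, else 0.
α_i > 1 for i ∈ {2}; NE contributions (0, 12, 0), G = 12.

12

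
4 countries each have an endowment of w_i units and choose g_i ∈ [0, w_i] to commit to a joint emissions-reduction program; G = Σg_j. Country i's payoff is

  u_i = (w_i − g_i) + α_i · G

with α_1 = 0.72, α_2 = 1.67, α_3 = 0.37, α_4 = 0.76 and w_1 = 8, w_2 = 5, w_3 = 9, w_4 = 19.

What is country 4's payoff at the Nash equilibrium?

22.8

∂u_i/∂g_i = α_i − 1, so country i contributes w_i if α_i > 1, else 0.
α_i > 1 for i ∈ {2}; NE contributions (0, 5, 0, 0), G = 5.
u_4 = (19 − 0) + 0.76·5 = 22.8.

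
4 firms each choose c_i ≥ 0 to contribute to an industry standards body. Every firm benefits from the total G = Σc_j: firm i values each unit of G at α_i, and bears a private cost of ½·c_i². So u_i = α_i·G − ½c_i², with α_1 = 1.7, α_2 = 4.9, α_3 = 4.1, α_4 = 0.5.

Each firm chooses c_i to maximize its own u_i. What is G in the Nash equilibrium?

Firm i's FOC: ∂u_i/∂c_i = α_i − c_i = 0, so c_i* = α_i.
NE contributions = (1.7, 4.9, 4.1, 0.5); G = 11.2.

11.2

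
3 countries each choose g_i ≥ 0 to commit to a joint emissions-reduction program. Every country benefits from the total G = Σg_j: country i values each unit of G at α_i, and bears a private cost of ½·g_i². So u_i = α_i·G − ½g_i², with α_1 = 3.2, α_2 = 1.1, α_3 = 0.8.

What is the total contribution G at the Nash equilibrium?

5.1

Country i's FOC: ∂u_i/∂g_i = α_i − g_i = 0, so g_i* = α_i.
NE contributions = (3.2, 1.1, 0.8); G = 5.1.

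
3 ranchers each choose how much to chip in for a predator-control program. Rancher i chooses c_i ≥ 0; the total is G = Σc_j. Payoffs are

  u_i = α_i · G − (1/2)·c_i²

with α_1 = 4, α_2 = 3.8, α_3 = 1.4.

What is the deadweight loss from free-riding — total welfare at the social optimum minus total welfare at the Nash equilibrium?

58.52

Rancher i's FOC: ∂u_i/∂c_i = α_i − c_i = 0, so c_i* = α_i.
NE contributions = (4, 3.8, 1.4); G = 9.2.
W^NE = (Σα)·G − ½Σα_i² = 9.2² − ½·32.4 = 68.44.
Planner sets c_i = Σα_j = 9.2 for every i, so G^SO = 3·9.2 = 27.6.
W^SO = (Σα)·G^SO − ½·3·(Σα)² = (3/2)·9.2² = 126.96.
Deadweight loss = W^SO − W^NE = 58.52.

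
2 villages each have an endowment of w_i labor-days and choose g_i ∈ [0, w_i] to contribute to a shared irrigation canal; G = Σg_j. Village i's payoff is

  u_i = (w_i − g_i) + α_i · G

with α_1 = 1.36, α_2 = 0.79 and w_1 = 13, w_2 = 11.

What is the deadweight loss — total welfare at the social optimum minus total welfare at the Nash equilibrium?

12.65

∂u_i/∂g_i = α_i − 1, so village i contributes w_i if α_i > 1, else 0.
α_i > 1 for i ∈ {1}; NE contributions (13, 0), G = 13.
W^NE = Σw_i − G^NE + (Σα_i)·G^NE = 24 + 1.15·13 = 38.95.
Planner: ∂(Σu_j)/∂g_i = Σα_j − 1 = 1.15 > 0, so everyone contributes w_i; G^SO = 24, W^SO = 24 + 1.15·24 = 51.6.
Deadweight loss = 12.65.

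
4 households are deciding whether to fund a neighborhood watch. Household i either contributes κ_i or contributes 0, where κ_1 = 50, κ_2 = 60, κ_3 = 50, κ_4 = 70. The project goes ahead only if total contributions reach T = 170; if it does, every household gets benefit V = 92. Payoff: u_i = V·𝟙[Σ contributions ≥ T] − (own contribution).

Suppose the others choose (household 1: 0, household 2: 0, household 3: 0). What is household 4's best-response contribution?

Others' total = 0. Even contributing 70 gives 70 < 170: no benefit either way.
Best response: 0.

0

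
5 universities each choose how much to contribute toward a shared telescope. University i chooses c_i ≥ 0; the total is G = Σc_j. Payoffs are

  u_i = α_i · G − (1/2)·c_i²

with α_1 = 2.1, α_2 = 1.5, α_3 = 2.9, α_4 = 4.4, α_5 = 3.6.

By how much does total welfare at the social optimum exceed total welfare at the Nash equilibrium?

339.07

University i's FOC: ∂u_i/∂c_i = α_i − c_i = 0, so c_i* = α_i.
NE contributions = (2.1, 1.5, 2.9, 4.4, 3.6); G = 14.5.
W^NE = (Σα)·G − ½Σα_i² = 14.5² − ½·47.39 = 186.555.
Planner sets c_i = Σα_j = 14.5 for every i, so G^SO = 5·14.5 = 72.5.
W^SO = (Σα)·G^SO − ½·5·(Σα)² = (5/2)·14.5² = 525.625.
Deadweight loss = W^SO − W^NE = 339.07.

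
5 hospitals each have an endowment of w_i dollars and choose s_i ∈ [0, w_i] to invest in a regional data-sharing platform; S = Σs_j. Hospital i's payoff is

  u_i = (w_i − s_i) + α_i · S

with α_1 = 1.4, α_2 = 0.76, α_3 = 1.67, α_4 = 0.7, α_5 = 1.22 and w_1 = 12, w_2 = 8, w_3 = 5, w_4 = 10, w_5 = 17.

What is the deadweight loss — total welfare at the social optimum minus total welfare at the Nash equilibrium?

∂u_i/∂s_i = α_i − 1, so hospital i contributes w_i if α_i > 1, else 0.
α_i > 1 for i ∈ {1, 3, 5}; NE contributions (12, 0, 5, 0, 17), S = 34.
W^NE = Σw_i − S^NE + (Σα_i)·S^NE = 52 + 4.75·34 = 213.5.
Planner: ∂(Σu_j)/∂s_i = Σα_j − 1 = 4.75 > 0, so everyone contributes w_i; S^SO = 52, W^SO = 52 + 4.75·52 = 299.
Deadweight loss = 85.5.

85.5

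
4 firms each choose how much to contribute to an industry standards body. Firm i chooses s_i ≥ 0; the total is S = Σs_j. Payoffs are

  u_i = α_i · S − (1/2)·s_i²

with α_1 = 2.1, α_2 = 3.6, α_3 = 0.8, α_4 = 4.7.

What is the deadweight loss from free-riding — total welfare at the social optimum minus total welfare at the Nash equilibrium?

145.49

Firm i's FOC: ∂u_i/∂s_i = α_i − s_i = 0, so s_i* = α_i.
NE contributions = (2.1, 3.6, 0.8, 4.7); S = 11.2.
W^NE = (Σα)·S − ½Σα_i² = 11.2² − ½·40.1 = 105.39.
Planner sets s_i = Σα_j = 11.2 for every i, so S^SO = 4·11.2 = 44.8.
W^SO = (Σα)·S^SO − ½·4·(Σα)² = (4/2)·11.2² = 250.88.
Deadweight loss = W^SO − W^NE = 145.49.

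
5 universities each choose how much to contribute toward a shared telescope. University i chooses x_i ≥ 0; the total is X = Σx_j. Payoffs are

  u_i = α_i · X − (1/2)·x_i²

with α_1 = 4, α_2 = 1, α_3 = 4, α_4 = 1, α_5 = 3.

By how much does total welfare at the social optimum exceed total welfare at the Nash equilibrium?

275

University i's FOC: ∂u_i/∂x_i = α_i − x_i = 0, so x_i* = α_i.
NE contributions = (4, 1, 4, 1, 3); X = 13.
W^NE = (Σα)·X − ½Σα_i² = 13² − ½·43 = 147.5.
Planner sets x_i = Σα_j = 13 for every i, so X^SO = 5·13 = 65.
W^SO = (Σα)·X^SO − ½·5·(Σα)² = (5/2)·13² = 422.5.
Deadweight loss = W^SO − W^NE = 275.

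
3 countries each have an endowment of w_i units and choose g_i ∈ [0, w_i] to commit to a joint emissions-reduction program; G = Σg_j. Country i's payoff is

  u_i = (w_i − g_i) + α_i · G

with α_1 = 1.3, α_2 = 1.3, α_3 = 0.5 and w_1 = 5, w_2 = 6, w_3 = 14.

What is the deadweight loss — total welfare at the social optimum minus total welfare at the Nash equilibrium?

29.4

∂u_i/∂g_i = α_i − 1, so country i contributes w_i if α_i > 1, else 0.
α_i > 1 for i ∈ {1, 2}; NE contributions (5, 6, 0), G = 11.
W^NE = Σw_i − G^NE + (Σα_i)·G^NE = 25 + 2.1·11 = 48.1.
Planner: ∂(Σu_j)/∂g_i = Σα_j − 1 = 2.1 > 0, so everyone contributes w_i; G^SO = 25, W^SO = 25 + 2.1·25 = 77.5.
Deadweight loss = 29.4.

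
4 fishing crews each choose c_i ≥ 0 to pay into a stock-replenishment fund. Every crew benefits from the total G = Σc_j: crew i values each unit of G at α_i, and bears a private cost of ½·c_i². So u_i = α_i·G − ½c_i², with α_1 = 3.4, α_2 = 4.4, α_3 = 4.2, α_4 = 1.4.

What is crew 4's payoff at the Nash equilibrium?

Crew i's FOC: ∂u_i/∂c_i = α_i − c_i = 0, so c_i* = α_i.
NE contributions = (3.4, 4.4, 4.2, 1.4); G = 13.4.
u_4 = α_4·G − ½·(c_4)² = 1.4·13.4 − ½·1.4² = 17.78.

17.78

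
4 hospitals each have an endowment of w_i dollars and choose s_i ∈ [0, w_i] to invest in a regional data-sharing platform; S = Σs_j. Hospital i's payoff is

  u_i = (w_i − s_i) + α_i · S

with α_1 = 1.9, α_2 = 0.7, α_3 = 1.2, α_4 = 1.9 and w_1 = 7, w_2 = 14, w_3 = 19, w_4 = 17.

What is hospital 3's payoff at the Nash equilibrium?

∂u_i/∂s_i = α_i − 1, so hospital i contributes w_i if α_i > 1, else 0.
α_i > 1 for i ∈ {1, 3, 4}; NE contributions (7, 0, 19, 17), S = 43.
u_3 = (19 − 19) + 1.2·43 = 51.6.

51.6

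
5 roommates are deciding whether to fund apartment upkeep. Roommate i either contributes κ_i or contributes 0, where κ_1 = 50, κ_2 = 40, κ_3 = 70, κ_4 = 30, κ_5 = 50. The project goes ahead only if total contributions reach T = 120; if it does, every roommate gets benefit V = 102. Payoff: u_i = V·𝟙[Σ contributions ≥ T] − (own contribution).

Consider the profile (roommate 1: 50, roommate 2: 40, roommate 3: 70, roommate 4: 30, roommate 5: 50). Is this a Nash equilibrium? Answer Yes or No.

No

Total = 240 ≥ 120: provided.
Roommate 1 (pledges 50, payoff 52): dropping to 0 → total 190, payoff 102. Profitable deviation.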